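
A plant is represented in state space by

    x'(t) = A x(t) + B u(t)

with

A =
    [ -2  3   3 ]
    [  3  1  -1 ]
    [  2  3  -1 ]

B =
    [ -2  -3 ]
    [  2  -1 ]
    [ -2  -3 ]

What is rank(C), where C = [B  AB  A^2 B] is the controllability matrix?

2

AB = [[4, -6], [-2, -7], [4, -6]]
A^2B = [[-2, -27], [6, -19], [-2, -27]]
Controllability matrix C = [B  AB  A^2B] = [[-2, -3, 4, -6, -2, -27], [2, -1, -2, -7, 6, -19], [-2, -3, 4, -6, -2, -27]]
The rows r1, r2, r3 of C are linearly dependent: -r1 + r3 = 0 (check each entry), so rank(C) ≤ 2.
The 2×2 minor from rows 1, 2, columns 1, 2 is (-2)·(-1) - (-3)·2 = 2 - (-6) = 8 ≠ 0, so rank(C) = 2.
rank(C) = 2 < n = 3, so the pair (A, B) is not completely controllable.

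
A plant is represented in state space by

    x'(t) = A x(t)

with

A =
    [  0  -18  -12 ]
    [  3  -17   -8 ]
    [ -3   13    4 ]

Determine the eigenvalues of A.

det(sI - A) = s^3 - (tr A)s^2 + (M11 + M22 + M33)s - det A, where Mii is the 2×2 principal minor of A obtained by deleting row i and column i.
tr A = 0 + (-17) + 4 = -13; M11 = (-17)·4 - (-8)·13 = -68 - (-104) = 36; M22 = 0·4 - (-12)·(-3) = 0 - 36 = -36; M33 = 0·(-17) - (-18)·3 = 0 - (-54) = 54; sum of minors = 54.
det A = 0·((-17)·4 - (-8)·13) - (-18)·(3·4 - (-8)·(-3)) + (-12)·(3·13 - (-17)·(-3)) = 0·36 - (-18)·(-12) + (-12)·(-12) = -72.
So p(s) = det(sI - A) = s^3 + 13s^2 + 54s + 72.
Rational-root test: any integer root divides 72. Testing small divisors, s = -3 works: p(-3) = -27 + 117 + (-162) + 72 = 0, so (s + 3) is a factor.
Dividing, p(s) = (s + 3)(s^2 + 10s + 24).
Factor s^2 + 10s + 24: two numbers with sum -10 and product 24 are -4 and -6, so s^2 + 10s + 24 = (s + 4)(s + 6).
Hence p(s) = (s + 3) (s + 4) (s + 6), with roots -6, -4, -3.
All eigenvalues have negative real part, so the system is asymptotically stable.

-6, -4, -3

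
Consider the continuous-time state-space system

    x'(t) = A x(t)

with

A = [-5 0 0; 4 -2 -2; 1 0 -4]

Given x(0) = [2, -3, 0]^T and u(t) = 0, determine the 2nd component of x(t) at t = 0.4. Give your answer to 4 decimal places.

-0.5869

det(sI - A) = s^3 - (tr A)s^2 + (M11 + M22 + M33)s - det A, where Mii is the 2×2 principal minor of A obtained by deleting row i and column i.
tr A = (-5) + (-2) + (-4) = -11; M11 = (-2)·(-4) - (-2)·0 = 8 - 0 = 8; M22 = (-5)·(-4) - 0·1 = 20 - 0 = 20; M33 = (-5)·(-2) - 0·4 = 10 - 0 = 10; sum of minors = 38.
det A = (-5)·((-2)·(-4) - (-2)·0) - 0·(4·(-4) - (-2)·1) + 0·(4·0 - (-2)·1) = (-5)·8 - 0·(-14) + 0·2 = -40.
So p(s) = det(sI - A) = s^3 + 11s^2 + 38s + 40.
Rational-root test: any integer root divides 40. Testing small divisors, s = -2 works: p(-2) = -8 + 44 + (-76) + 40 = 0, so (s + 2) is a factor.
Dividing, p(s) = (s + 2)(s^2 + 9s + 20).
Factor s^2 + 9s + 20: two numbers with sum -9 and product 20 are -4 and -5, so s^2 + 9s + 20 = (s + 4)(s + 5).
Hence p(s) = (s + 2) (s + 4) (s + 5), with roots -5, -4, -2.
The eigenvalues -5, -4, -2 are distinct and real, so A is diagonalisable and x(t) = e^{At} x(0) = V diag(e^{λ_i t}) V^{-1} x(0), where the columns of V are the eigenvectors.
λ = -5: A - (-5)I = [[0, 0, 0], [4, 3, -2], [1, 0, 1]]. v must be orthogonal to every row; (row 2) × (row 3) = [3, -6, -3], so take v_1 = [1, -2, -1]^T.
λ = -4: A - (-4)I = [[-1, 0, 0], [4, 2, -2], [1, 0, 0]]. v must be orthogonal to every row; (row 1) × (row 2) = [0, -2, -2], so take v_2 = [0, 1, 1]^T.
λ = -2: A - (-2)I = [[-3, 0, 0], [4, 0, -2], [1, 0, -2]]. v must be orthogonal to every row; (row 1) × (row 2) = [0, -6, 0], so take v_3 = [0, 1, 0]^T.
V = [v_1 v_2 v_3] = [[1, 0, 0], [-2, 1, 1], [-1, 1, 0]] has det V = -1, so V^{-1} = adj(V)/det V = [[1, 0, 0], [1, 0, 1], [1, 1, -1]].
Modal coordinates z(0) = V^{-1} x(0): 1·2 + 0·(-3) + 0·0 = 2; 1·2 + 0·(-3) + 1·0 = 2; 1·2 + 1·(-3) + (-1)·0 = -1; so z(0) = [2, 2, -1]^T.
x_2(t) = Σ_i (v_i)_2 · z_i(0) · e^{λ_i t} (row 2 of V times the modal terms).
x_2(0.4) = (-2)·2·e^{-5·0.4} + 1·2·e^{-4·0.4} + 1·(-1)·e^{-2·0.4} = (-4)·0.135335 + 2·0.201897 + (-1)·0.449329 = -0.5869.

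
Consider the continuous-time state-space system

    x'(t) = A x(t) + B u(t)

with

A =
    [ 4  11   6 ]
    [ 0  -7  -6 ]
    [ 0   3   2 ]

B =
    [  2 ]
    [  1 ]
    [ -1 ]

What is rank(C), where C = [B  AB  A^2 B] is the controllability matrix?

2

AB = [[13], [-1], [1]]
A^2B = [[47], [1], [-1]]
Controllability matrix C = [B  AB  A^2B] = [[2, 13, 47], [1, -1, 1], [-1, 1, -1]]
The rows r1, r2, r3 of C are linearly dependent: r2 + r3 = 0 (check each entry), so rank(C) ≤ 2.
The 2×2 minor from rows 1, 2, columns 1, 2 is 2·(-1) - 13·1 = -2 - 13 = -15 ≠ 0, so rank(C) = 2.
rank(C) = 2 < n = 3, so the pair (A, B) is not completely controllable.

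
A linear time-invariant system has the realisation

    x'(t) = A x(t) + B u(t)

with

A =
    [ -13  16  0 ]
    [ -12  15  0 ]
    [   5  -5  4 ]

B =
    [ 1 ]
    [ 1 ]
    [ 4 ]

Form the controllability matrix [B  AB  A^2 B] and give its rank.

AB = [[3], [3], [16]]
A^2B = [[9], [9], [64]]
Controllability matrix C = [B  AB  A^2B] = [[1, 3, 9], [1, 3, 9], [4, 16, 64]]
The rows r1, r2, r3 of C are linearly dependent: -r1 + r2 = 0 (check each entry), so rank(C) ≤ 2.
The 2×2 minor from rows 1, 3, columns 1, 2 is 1·16 - 3·4 = 16 - 12 = 4 ≠ 0, so rank(C) = 2.
rank(C) = 2 < n = 3, so the pair (A, B) is not completely controllable.

2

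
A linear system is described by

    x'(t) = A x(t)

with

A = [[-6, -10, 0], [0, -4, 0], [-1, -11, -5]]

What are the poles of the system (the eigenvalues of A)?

det(sI - A) = s^3 - (tr A)s^2 + (M11 + M22 + M33)s - det A, where Mii is the 2×2 principal minor of A obtained by deleting row i and column i.
tr A = (-6) + (-4) + (-5) = -15; M11 = (-4)·(-5) - 0·(-11) = 20 - 0 = 20; M22 = (-6)·(-5) - 0·(-1) = 30 - 0 = 30; M33 = (-6)·(-4) - (-10)·0 = 24 - 0 = 24; sum of minors = 74.
det A = (-6)·((-4)·(-5) - 0·(-11)) - (-10)·(0·(-5) - 0·(-1)) + 0·(0·(-11) - (-4)·(-1)) = (-6)·20 - (-10)·0 + 0·(-4) = -120.
So p(s) = det(sI - A) = s^3 + 15s^2 + 74s + 120.
Rational-root test: any integer root divides 120. Testing small divisors, s = -4 works: p(-4) = -64 + 240 + (-296) + 120 = 0, so (s + 4) is a factor.
Dividing, p(s) = (s + 4)(s^2 + 11s + 30).
Factor s^2 + 11s + 30: two numbers with sum -11 and product 30 are -5 and -6, so s^2 + 11s + 30 = (s + 5)(s + 6).
Hence p(s) = (s + 4) (s + 5) (s + 6), with roots -6, -5, -4.
All eigenvalues have negative real part, so the system is asymptotically stable.

-6, -5, -4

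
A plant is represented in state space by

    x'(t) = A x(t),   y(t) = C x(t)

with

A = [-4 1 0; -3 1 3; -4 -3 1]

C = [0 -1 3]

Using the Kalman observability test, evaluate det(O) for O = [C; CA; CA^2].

2763

CA = [[-9, -10, 0]]
CA^2 = [[66, -19, -30]]
Observability matrix O = [C; CA; CA^2] = [[0, -1, 3], [-9, -10, 0], [66, -19, -30]]
Expanding along the first row, det(O) = 0·((-10)·(-30) - 0·(-19)) - (-1)·((-9)·(-30) - 0·66) + 3·((-9)·(-19) - (-10)·66) = 0·300 - (-1)·270 + 3·831 = 2763
Since det(O) ≠ 0, rank(O) = 3 and the system is completely observable.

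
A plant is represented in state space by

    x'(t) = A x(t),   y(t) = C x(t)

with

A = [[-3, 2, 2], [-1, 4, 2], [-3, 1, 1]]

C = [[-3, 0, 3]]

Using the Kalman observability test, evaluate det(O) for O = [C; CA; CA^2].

CA = [[0, -3, -3]]
CA^2 = [[12, -15, -9]]
Observability matrix O = [C; CA; CA^2] = [[-3, 0, 3], [0, -3, -3], [12, -15, -9]]
Expanding along the first row, det(O) = (-3)·((-3)·(-9) - (-3)·(-15)) - 0·(0·(-9) - (-3)·12) + 3·(0·(-15) - (-3)·12) = (-3)·(-18) - 0·36 + 3·36 = 162
Since det(O) ≠ 0, rank(O) = 3 and the system is completely observable.

162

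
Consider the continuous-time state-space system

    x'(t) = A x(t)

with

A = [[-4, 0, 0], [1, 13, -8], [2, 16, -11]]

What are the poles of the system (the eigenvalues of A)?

det(sI - A) = s^3 - (tr A)s^2 + (M11 + M22 + M33)s - det A, where Mii is the 2×2 principal minor of A obtained by deleting row i and column i.
tr A = (-4) + 13 + (-11) = -2; M11 = 13·(-11) - (-8)·16 = -143 - (-128) = -15; M22 = (-4)·(-11) - 0·2 = 44 - 0 = 44; M33 = (-4)·13 - 0·1 = -52 - 0 = -52; sum of minors = -23.
det A = (-4)·(13·(-11) - (-8)·16) - 0·(1·(-11) - (-8)·2) + 0·(1·16 - 13·2) = (-4)·(-15) - 0·5 + 0·(-10) = 60.
So p(s) = det(sI - A) = s^3 + 2s^2 - 23s - 60.
Rational-root test: any integer root divides -60. Testing small divisors, s = -3 works: p(-3) = -27 + 18 + 69 + (-60) = 0, so (s + 3) is a factor.
Dividing, p(s) = (s + 3)(s^2 - s - 20).
Factor s^2 - s - 20: two numbers with sum 1 and product -20 are 5 and -4, so s^2 - s - 20 = (s - 5)(s + 4).
Hence p(s) = (s - 5) (s + 3) (s + 4), with roots -4, -3, 5.
At least one eigenvalue has non-negative real part, so the system is not asymptotically stable.

-4, -3, 5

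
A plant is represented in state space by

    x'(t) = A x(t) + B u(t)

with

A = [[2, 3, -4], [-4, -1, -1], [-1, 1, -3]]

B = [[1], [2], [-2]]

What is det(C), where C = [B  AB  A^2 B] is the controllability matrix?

AB = [[16], [-4], [7]]
A^2B = [[-8], [-67], [-41]]
Controllability matrix C = [B  AB  A^2B] = [[1, 16, -8], [2, -4, -67], [-2, 7, -41]]
Expanding along the first row, det(C) = 1·((-4)·(-41) - (-67)·7) - 16·(2·(-41) - (-67)·(-2)) + (-8)·(2·7 - (-4)·(-2)) = 1·633 - 16·(-216) + (-8)·6 = 4041
Since det(C) ≠ 0, rank(C) = 3 and the system is completely controllable.

4041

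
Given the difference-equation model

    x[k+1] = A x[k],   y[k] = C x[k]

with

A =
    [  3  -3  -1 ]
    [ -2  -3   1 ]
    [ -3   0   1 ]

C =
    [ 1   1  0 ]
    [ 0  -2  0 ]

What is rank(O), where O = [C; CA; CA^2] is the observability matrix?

CA = [[1, -6, 0], [4, 6, -2]]
CA^2 = [[15, 15, -7], [6, -30, 0]]
Observability matrix O = [C; CA; CA^2] = [[1, 1, 0], [0, -2, 0], [1, -6, 0], [4, 6, -2], [15, 15, -7], [6, -30, 0]]
Take the 3×3 submatrix of O formed by rows 1, 2, 4: [[1, 1, 0], [0, -2, 0], [4, 6, -2]]. Its determinant is 1·((-2)·(-2) - 0·6) - 1·(0·(-2) - 0·4) + 0·(0·6 - (-2)·4) = 1·4 - 1·0 + 0·8 = 4 ≠ 0.
So rank(O) ≥ 3; since O has 3 columns, rank(O) = 3.
rank(O) = 3 = n, so the pair (A, C) is completely observable.

3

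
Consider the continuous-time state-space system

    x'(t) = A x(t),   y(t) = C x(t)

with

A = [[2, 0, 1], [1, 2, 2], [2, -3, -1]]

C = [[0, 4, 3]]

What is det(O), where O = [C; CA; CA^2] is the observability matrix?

CA = [[10, -1, 5]]
CA^2 = [[29, -17, 3]]
Observability matrix O = [C; CA; CA^2] = [[0, 4, 3], [10, -1, 5], [29, -17, 3]]
Expanding along the first row, det(O) = 0·((-1)·3 - 5·(-17)) - 4·(10·3 - 5·29) + 3·(10·(-17) - (-1)·29) = 0·82 - 4·(-115) + 3·(-141) = 37
Since det(O) ≠ 0, rank(O) = 3 and the system is completely observable.

37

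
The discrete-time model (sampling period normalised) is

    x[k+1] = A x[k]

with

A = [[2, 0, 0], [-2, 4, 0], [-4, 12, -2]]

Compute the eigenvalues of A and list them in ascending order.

det(zI - A) = z^3 - (tr A)z^2 + (M11 + M22 + M33)z - det A, where Mii is the 2×2 principal minor of A obtained by deleting row i and column i.
tr A = 2 + 4 + (-2) = 4; M11 = 4·(-2) - 0·12 = -8 - 0 = -8; M22 = 2·(-2) - 0·(-4) = -4 - 0 = -4; M33 = 2·4 - 0·(-2) = 8 - 0 = 8; sum of minors = -4.
det A = 2·(4·(-2) - 0·12) - 0·((-2)·(-2) - 0·(-4)) + 0·((-2)·12 - 4·(-4)) = 2·(-8) - 0·4 + 0·(-8) = -16.
So p(z) = det(zI - A) = z^3 - 4z^2 - 4z + 16.
Rational-root test: any integer root divides 16. Testing small divisors, z = -2 works: p(-2) = -8 + (-16) + 8 + 16 = 0, so (z + 2) is a factor.
Dividing, p(z) = (z + 2)(z^2 - 6z + 8).
Factor z^2 - 6z + 8: two numbers with sum 6 and product 8 are 4 and 2, so z^2 - 6z + 8 = (z - 4)(z - 2).
Hence p(z) = (z - 4) (z - 2) (z + 2), with roots -2, 2, 4.

-2, 2, 4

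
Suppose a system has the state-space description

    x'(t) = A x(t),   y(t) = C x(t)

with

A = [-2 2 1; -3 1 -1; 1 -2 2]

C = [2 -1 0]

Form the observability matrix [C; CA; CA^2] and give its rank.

CA = [[-1, 3, 3]]
CA^2 = [[-4, -5, 2]]
Observability matrix O = [C; CA; CA^2] = [[2, -1, 0], [-1, 3, 3], [-4, -5, 2]]
det(O) = 2·(3·2 - 3·(-5)) - (-1)·((-1)·2 - 3·(-4)) + 0·((-1)·(-5) - 3·(-4)) = 2·21 - (-1)·10 + 0·17 = 52 ≠ 0, so rank(O) = 3.
rank(O) = 3 = n, so the pair (A, C) is completely observable.

3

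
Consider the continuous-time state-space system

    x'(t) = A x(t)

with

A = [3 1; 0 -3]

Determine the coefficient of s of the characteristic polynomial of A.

0

For a 2×2 matrix, det(sI - A) = s^2 - (tr A)s + det A.
tr A = 0, det A = -9.
So p(s) = s^2 - 9.
The coefficient of s is 0.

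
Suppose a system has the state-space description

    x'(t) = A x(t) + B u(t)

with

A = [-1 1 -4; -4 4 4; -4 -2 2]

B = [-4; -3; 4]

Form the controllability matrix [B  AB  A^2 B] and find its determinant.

20050

AB = [[-15], [20], [30]]
A^2B = [[-85], [260], [80]]
Controllability matrix C = [B  AB  A^2B] = [[-4, -15, -85], [-3, 20, 260], [4, 30, 80]]
Expanding along the first row, det(C) = (-4)·(20·80 - 260·30) - (-15)·((-3)·80 - 260·4) + (-85)·((-3)·30 - 20·4) = (-4)·(-6200) - (-15)·(-1280) + (-85)·(-170) = 20050
Since det(C) ≠ 0, rank(C) = 3 and the system is completely controllable.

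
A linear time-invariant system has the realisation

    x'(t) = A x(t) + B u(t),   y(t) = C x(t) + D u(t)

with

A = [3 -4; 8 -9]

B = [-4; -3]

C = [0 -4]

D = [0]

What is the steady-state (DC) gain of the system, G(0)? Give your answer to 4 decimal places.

18.4000

G(0) = C(-A)^{-1}B + D = -C A^{-1} B + D.
det A = 5, so A^{-1} = (1/5)·adj(A) = [[-9/5, 4/5], [-8/5, 3/5]]
A^{-1} B = [24/5, 23/5]^T
C A^{-1} B = -92/5
G(0) = D - C A^{-1} B = 0 - (-92/5) = 92/5 ≈ 18.4000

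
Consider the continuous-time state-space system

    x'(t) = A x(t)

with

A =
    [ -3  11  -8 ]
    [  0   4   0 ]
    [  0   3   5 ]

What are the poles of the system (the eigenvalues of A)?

det(sI - A) = s^3 - (tr A)s^2 + (M11 + M22 + M33)s - det A, where Mii is the 2×2 principal minor of A obtained by deleting row i and column i.
tr A = (-3) + 4 + 5 = 6; M11 = 4·5 - 0·3 = 20 - 0 = 20; M22 = (-3)·5 - (-8)·0 = -15 - 0 = -15; M33 = (-3)·4 - 11·0 = -12 - 0 = -12; sum of minors = -7.
det A = (-3)·(4·5 - 0·3) - 11·(0·5 - 0·0) + (-8)·(0·3 - 4·0) = (-3)·20 - 11·0 + (-8)·0 = -60.
So p(s) = det(sI - A) = s^3 - 6s^2 - 7s + 60.
Rational-root test: any integer root divides 60. Testing small divisors, s = -3 works: p(-3) = -27 + (-54) + 21 + 60 = 0, so (s + 3) is a factor.
Dividing, p(s) = (s + 3)(s^2 - 9s + 20).
Factor s^2 - 9s + 20: two numbers with sum 9 and product 20 are 5 and 4, so s^2 - 9s + 20 = (s - 5)(s - 4).
Hence p(s) = (s - 5) (s - 4) (s + 3), with roots -3, 4, 5.
At least one eigenvalue has non-negative real part, so the system is not asymptotically stable.

-3, 4, 5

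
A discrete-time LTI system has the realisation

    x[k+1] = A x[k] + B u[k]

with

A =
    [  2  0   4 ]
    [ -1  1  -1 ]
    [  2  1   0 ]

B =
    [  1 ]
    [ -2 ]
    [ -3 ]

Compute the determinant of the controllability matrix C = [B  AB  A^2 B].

AB = [[-10], [0], [0]]
A^2B = [[-20], [10], [-20]]
Controllability matrix C = [B  AB  A^2B] = [[1, -10, -20], [-2, 0, 10], [-3, 0, -20]]
Expanding along the first row, det(C) = 1·(0·(-20) - 10·0) - (-10)·((-2)·(-20) - 10·(-3)) + (-20)·((-2)·0 - 0·(-3)) = 1·0 - (-10)·70 + (-20)·0 = 700
Since det(C) ≠ 0, rank(C) = 3 and the system is completely controllable.

700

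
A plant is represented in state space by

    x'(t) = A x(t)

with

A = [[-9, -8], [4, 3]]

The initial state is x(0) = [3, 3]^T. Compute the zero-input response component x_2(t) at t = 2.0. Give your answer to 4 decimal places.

det(sI - A) = s^2 - (tr A)s + det A, with tr A = (-9) + 3 = -6 and det A = (-9)·3 - (-8)·4 = -27 - (-32) = 5.
So p(s) = det(sI - A) = s^2 + 6s + 5.
Factor s^2 + 6s + 5: two numbers with sum -6 and product 5 are -1 and -5, so s^2 + 6s + 5 = (s + 1)(s + 5).
Hence p(s) = (s + 1) (s + 5), with roots -5, -1.
The eigenvalues -5, -1 are distinct and real, so A is diagonalisable and x(t) = e^{At} x(0) = V diag(e^{λ_i t}) V^{-1} x(0), where the columns of V are the eigenvectors.
λ = -5: A - (-5)I = [[-4, -8], [4, 8]]. Row 1 gives (-4)·v1 + (-8)·v2 = 0, so take v_1 = [-2, 1]^T.
λ = -1: A - (-1)I = [[-8, -8], [4, 4]]. Row 1 gives (-8)·v1 + (-8)·v2 = 0, so take v_2 = [-1, 1]^T.
V = [v_1 v_2] = [[-2, -1], [1, 1]] has det V = -1, so V^{-1} = adj(V)/det V = [[-1, -1], [1, 2]].
Modal coordinates z(0) = V^{-1} x(0): (-1)·3 + (-1)·3 = -6; 1·3 + 2·3 = 9; so z(0) = [-6, 9]^T.
x_2(t) = Σ_i (v_i)_2 · z_i(0) · e^{λ_i t} (row 2 of V times the modal terms).
x_2(2.0) = 1·(-6)·e^{-5·2.0} + 1·9·e^{-1·2.0} = (-6)·0.000045 + 9·0.135335 = 1.2177.

1.2177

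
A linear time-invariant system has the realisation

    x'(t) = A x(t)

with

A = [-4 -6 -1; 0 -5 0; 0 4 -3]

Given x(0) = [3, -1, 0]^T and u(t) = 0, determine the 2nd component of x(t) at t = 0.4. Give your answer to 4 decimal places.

det(sI - A) = s^3 - (tr A)s^2 + (M11 + M22 + M33)s - det A, where Mii is the 2×2 principal minor of A obtained by deleting row i and column i.
tr A = (-4) + (-5) + (-3) = -12; M11 = (-5)·(-3) - 0·4 = 15 - 0 = 15; M22 = (-4)·(-3) - (-1)·0 = 12 - 0 = 12; M33 = (-4)·(-5) - (-6)·0 = 20 - 0 = 20; sum of minors = 47.
det A = (-4)·((-5)·(-3) - 0·4) - (-6)·(0·(-3) - 0·0) + (-1)·(0·4 - (-5)·0) = (-4)·15 - (-6)·0 + (-1)·0 = -60.
So p(s) = det(sI - A) = s^3 + 12s^2 + 47s + 60.
Rational-root test: any integer root divides 60. Testing small divisors, s = -3 works: p(-3) = -27 + 108 + (-141) + 60 = 0, so (s + 3) is a factor.
Dividing, p(s) = (s + 3)(s^2 + 9s + 20).
Factor s^2 + 9s + 20: two numbers with sum -9 and product 20 are -4 and -5, so s^2 + 9s + 20 = (s + 4)(s + 5).
Hence p(s) = (s + 3) (s + 4) (s + 5), with roots -5, -4, -3.
The eigenvalues -5, -4, -3 are distinct and real, so A is diagonalisable and x(t) = e^{At} x(0) = V diag(e^{λ_i t}) V^{-1} x(0), where the columns of V are the eigenvectors.
λ = -5: A - (-5)I = [[1, -6, -1], [0, 0, 0], [0, 4, 2]]. v must be orthogonal to every row; (row 1) × (row 3) = [-8, -2, 4], so take v_1 = [4, 1, -2]^T.
λ = -4: A - (-4)I = [[0, -6, -1], [0, -1, 0], [0, 4, 1]]. v must be orthogonal to every row; (row 1) × (row 2) = [-1, 0, 0], so take v_2 = [1, 0, 0]^T.
λ = -3: A - (-3)I = [[-1, -6, -1], [0, -2, 0], [0, 4, 0]]. v must be orthogonal to every row; (row 1) × (row 2) = [-2, 0, 2], so take v_3 = [-1, 0, 1]^T.
V = [v_1 v_2 v_3] = [[4, 1, -1], [1, 0, 0], [-2, 0, 1]] has det V = -1, so V^{-1} = adj(V)/det V = [[0, 1, 0], [1, -2, 1], [0, 2, 1]].
Modal coordinates z(0) = V^{-1} x(0): 0·3 + 1·(-1) + 0·0 = -1; 1·3 + (-2)·(-1) + 1·0 = 5; 0·3 + 2·(-1) + 1·0 = -2; so z(0) = [-1, 5, -2]^T.
x_2(t) = Σ_i (v_i)_2 · z_i(0) · e^{λ_i t} (row 2 of V times the modal terms).
x_2(0.4) = 1·(-1)·e^{-5·0.4} + 0·5·e^{-4·0.4} + 0·(-2)·e^{-3·0.4} = (-1)·0.135335 + 0·0.201897 + 0·0.301194 = -0.1353.

-0.1353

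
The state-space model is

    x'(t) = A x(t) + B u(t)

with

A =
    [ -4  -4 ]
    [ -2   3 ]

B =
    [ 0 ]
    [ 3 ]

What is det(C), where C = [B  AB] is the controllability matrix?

AB = [[-12], [9]]
Controllability matrix C = [B  AB] = [[0, -12], [3, 9]]
det(C) = 0·9 - (-12)·3 = 0 - (-36) = 36
Since det(C) ≠ 0, rank(C) = 2 and the system is completely controllable.

36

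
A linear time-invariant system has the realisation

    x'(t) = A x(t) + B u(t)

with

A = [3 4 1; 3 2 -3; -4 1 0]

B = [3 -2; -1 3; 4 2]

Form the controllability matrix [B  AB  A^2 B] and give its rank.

AB = [[9, 8], [-5, -6], [-13, 11]]
A^2B = [[-6, 11], [56, -21], [-41, -38]]
Controllability matrix C = [B  AB  A^2B] = [[3, -2, 9, 8, -6, 11], [-1, 3, -5, -6, 56, -21], [4, 2, -13, 11, -41, -38]]
Take the 3×3 submatrix of C formed by columns 1, 2, 3: [[3, -2, 9], [-1, 3, -5], [4, 2, -13]]. Its determinant is 3·(3·(-13) - (-5)·2) - (-2)·((-1)·(-13) - (-5)·4) + 9·((-1)·2 - 3·4) = 3·(-29) - (-2)·33 + 9·(-14) = -147 ≠ 0.
So rank(C) ≥ 3; since C has 3 rows, rank(C) = 3.
rank(C) = 3 = n, so the pair (A, B) is completely controllable.

3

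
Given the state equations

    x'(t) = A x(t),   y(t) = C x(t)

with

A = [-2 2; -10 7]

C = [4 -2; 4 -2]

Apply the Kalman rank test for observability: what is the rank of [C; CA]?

CA = [[12, -6], [12, -6]]
Observability matrix O = [C; CA] = [[4, -2], [4, -2], [12, -6], [12, -6]]
Every row of O is a scalar multiple of row 1 = [4, -2] (multipliers 1, 1, 3, 3), so the rows span a one-dimensional space.
O ≠ 0, hence rank(O) = 1.
rank(O) = 1 < n = 2, so the pair (A, C) is not completely observable.

1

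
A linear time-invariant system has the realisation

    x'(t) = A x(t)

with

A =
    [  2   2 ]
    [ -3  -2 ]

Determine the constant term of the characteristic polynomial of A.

2

For a 2×2 matrix, det(sI - A) = s^2 - (tr A)s + det A.
tr A = 0, det A = 2.
So p(s) = s^2 + 2.
The constant term is 2.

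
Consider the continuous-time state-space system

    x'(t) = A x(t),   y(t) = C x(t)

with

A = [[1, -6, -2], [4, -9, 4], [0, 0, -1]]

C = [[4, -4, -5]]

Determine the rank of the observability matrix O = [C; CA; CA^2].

CA = [[-12, 12, -19]]
CA^2 = [[36, -36, 91]]
Observability matrix O = [C; CA; CA^2] = [[4, -4, -5], [-12, 12, -19], [36, -36, 91]]
The columns c1, c2, c3 of O are linearly dependent: c1 + c2 = 0 (check each entry), so rank(O) ≤ 2.
The 2×2 minor from rows 1, 2, columns 1, 3 is 4·(-19) - (-5)·(-12) = -76 - 60 = -136 ≠ 0, so rank(O) = 2.
rank(O) = 2 < n = 3, so the pair (A, C) is not completely observable.

2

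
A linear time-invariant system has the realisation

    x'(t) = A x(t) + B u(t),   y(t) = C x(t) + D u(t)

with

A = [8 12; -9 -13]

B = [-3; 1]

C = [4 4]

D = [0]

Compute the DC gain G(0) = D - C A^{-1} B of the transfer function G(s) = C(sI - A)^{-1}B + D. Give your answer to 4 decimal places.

-8.0000

G(0) = C(-A)^{-1}B + D = -C A^{-1} B + D.
det A = 4, so A^{-1} = (1/4)·adj(A) = [[-13/4, -3], [9/4, 2]]
A^{-1} B = [27/4, -19/4]^T
C A^{-1} B = 8
G(0) = D - C A^{-1} B = 0 - (8) = -8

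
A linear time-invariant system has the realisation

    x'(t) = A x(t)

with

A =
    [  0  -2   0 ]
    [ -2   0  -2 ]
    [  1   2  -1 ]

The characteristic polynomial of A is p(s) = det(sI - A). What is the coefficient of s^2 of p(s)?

Expand det(sI - A) for the 3×3 matrix.
p(s) = s^3 + s^2 - 8.
(Check: constant term = det(-A) = (-1)^3 det A = -8; coefficient of s^2 = -tr A = 1.)
The coefficient of s^2 is 1.

1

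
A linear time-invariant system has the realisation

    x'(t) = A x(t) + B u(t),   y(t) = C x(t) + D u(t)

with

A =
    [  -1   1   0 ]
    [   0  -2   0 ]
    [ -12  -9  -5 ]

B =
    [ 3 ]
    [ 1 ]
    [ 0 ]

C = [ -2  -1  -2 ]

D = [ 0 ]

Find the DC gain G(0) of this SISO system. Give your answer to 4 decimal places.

G(0) = C(-A)^{-1}B + D = -C A^{-1} B + D.
det A = -10, so A^{-1} = (1/-10)·adj(A) = [[-1, -1/2, 0], [0, -1/2, 0], [12/5, 21/10, -1/5]]
A^{-1} B = [-7/2, -1/2, 93/10]^T
C A^{-1} B = -111/10
G(0) = D - C A^{-1} B = 0 - (-111/10) = 111/10 ≈ 11.1000

11.1000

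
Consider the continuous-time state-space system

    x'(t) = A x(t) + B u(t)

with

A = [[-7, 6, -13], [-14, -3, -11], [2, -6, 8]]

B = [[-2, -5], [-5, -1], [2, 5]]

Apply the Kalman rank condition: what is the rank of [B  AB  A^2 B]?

2

AB = [[-42, -36], [21, 18], [42, 36]]
A^2B = [[-126, -108], [63, 54], [126, 108]]
Controllability matrix C = [B  AB  A^2B] = [[-2, -5, -42, -36, -126, -108], [-5, -1, 21, 18, 63, 54], [2, 5, 42, 36, 126, 108]]
The rows r1, r2, r3 of C are linearly dependent: r1 + r3 = 0 (check each entry), so rank(C) ≤ 2.
The 2×2 minor from rows 1, 2, columns 1, 2 is (-2)·(-1) - (-5)·(-5) = 2 - 25 = -23 ≠ 0, so rank(C) = 2.
rank(C) = 2 < n = 3, so the pair (A, B) is not completely controllable.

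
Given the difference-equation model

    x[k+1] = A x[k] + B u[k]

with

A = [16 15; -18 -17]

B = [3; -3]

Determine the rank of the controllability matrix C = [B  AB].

1

AB = [[3], [-3]]
Controllability matrix C = [B  AB] = [[3, 3], [-3, -3]]
Every column of C is a scalar multiple of column 1 = [3, -3] (multipliers 1, 1), so the columns span a one-dimensional space.
C ≠ 0, hence rank(C) = 1.
rank(C) = 1 < n = 2, so the pair (A, B) is not completely controllable.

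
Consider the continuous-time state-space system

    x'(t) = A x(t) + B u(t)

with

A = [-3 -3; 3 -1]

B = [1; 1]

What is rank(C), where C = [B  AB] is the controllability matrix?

2

AB = [[-6], [2]]
Controllability matrix C = [B  AB] = [[1, -6], [1, 2]]
det(C) = 1·2 - (-6)·1 = 2 - (-6) = 8 ≠ 0, so rank(C) = 2.
rank(C) = 2 = n, so the pair (A, B) is completely controllable.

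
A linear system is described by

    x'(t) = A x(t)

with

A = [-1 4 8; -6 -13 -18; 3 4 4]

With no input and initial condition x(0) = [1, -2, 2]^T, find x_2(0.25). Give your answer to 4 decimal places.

det(sI - A) = s^3 - (tr A)s^2 + (M11 + M22 + M33)s - det A, where Mii is the 2×2 principal minor of A obtained by deleting row i and column i.
tr A = (-1) + (-13) + 4 = -10; M11 = (-13)·4 - (-18)·4 = -52 - (-72) = 20; M22 = (-1)·4 - 8·3 = -4 - 24 = -28; M33 = (-1)·(-13) - 4·(-6) = 13 - (-24) = 37; sum of minors = 29.
det A = (-1)·((-13)·4 - (-18)·4) - 4·((-6)·4 - (-18)·3) + 8·((-6)·4 - (-13)·3) = (-1)·20 - 4·30 + 8·15 = -20.
So p(s) = det(sI - A) = s^3 + 10s^2 + 29s + 20.
Rational-root test: any integer root divides 20. Testing small divisors, s = -1 works: p(-1) = -1 + 10 + (-29) + 20 = 0, so (s + 1) is a factor.
Dividing, p(s) = (s + 1)(s^2 + 9s + 20).
Factor s^2 + 9s + 20: two numbers with sum -9 and product 20 are -4 and -5, so s^2 + 9s + 20 = (s + 4)(s + 5).
Hence p(s) = (s + 1) (s + 4) (s + 5), with roots -5, -4, -1.
The eigenvalues -5, -4, -1 are distinct and real, so A is diagonalisable and x(t) = e^{At} x(0) = V diag(e^{λ_i t}) V^{-1} x(0), where the columns of V are the eigenvectors.
λ = -5: A - (-5)I = [[4, 4, 8], [-6, -8, -18], [3, 4, 9]]. v must be orthogonal to every row; (row 1) × (row 2) = [-8, 24, -8], so take v_1 = [1, -3, 1]^T.
λ = -4: A - (-4)I = [[3, 4, 8], [-6, -9, -18], [3, 4, 8]]. v must be orthogonal to every row; (row 1) × (row 2) = [0, 6, -3], so take v_2 = [0, 2, -1]^T.
λ = -1: A - (-1)I = [[0, 4, 8], [-6, -12, -18], [3, 4, 5]]. v must be orthogonal to every row; (row 1) × (row 2) = [24, -48, 24], so take v_3 = [-1, 2, -1]^T.
V = [v_1 v_2 v_3] = [[1, 0, -1], [-3, 2, 2], [1, -1, -1]] has det V = -1, so V^{-1} = adj(V)/det V = [[0, -1, -2], [1, 0, -1], [-1, -1, -2]].
Modal coordinates z(0) = V^{-1} x(0): 0·1 + (-1)·(-2) + (-2)·2 = -2; 1·1 + 0·(-2) + (-1)·2 = -1; (-1)·1 + (-1)·(-2) + (-2)·2 = -3; so z(0) = [-2, -1, -3]^T.
x_2(t) = Σ_i (v_i)_2 · z_i(0) · e^{λ_i t} (row 2 of V times the modal terms).
x_2(0.25) = (-3)·(-2)·e^{-5·0.25} + 2·(-1)·e^{-4·0.25} + 2·(-3)·e^{-1·0.25} = 6·0.286505 + (-2)·0.367879 + (-6)·0.778801 = -3.6895.

-3.6895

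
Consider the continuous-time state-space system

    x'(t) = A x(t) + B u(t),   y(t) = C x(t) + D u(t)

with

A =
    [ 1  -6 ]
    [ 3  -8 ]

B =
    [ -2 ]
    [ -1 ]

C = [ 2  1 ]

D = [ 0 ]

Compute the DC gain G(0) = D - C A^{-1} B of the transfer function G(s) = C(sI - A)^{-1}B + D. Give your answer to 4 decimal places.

G(0) = C(-A)^{-1}B + D = -C A^{-1} B + D.
det A = 10, so A^{-1} = (1/10)·adj(A) = [[-4/5, 3/5], [-3/10, 1/10]]
A^{-1} B = [1, 1/2]^T
C A^{-1} B = 5/2
G(0) = D - C A^{-1} B = 0 - (5/2) = -5/2 ≈ -2.5000

-2.5000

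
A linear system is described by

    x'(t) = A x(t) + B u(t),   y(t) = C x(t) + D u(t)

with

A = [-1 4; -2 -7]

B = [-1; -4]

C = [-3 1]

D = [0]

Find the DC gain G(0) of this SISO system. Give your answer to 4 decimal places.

4.4667

G(0) = C(-A)^{-1}B + D = -C A^{-1} B + D.
det A = 15, so A^{-1} = (1/15)·adj(A) = [[-7/15, -4/15], [2/15, -1/15]]
A^{-1} B = [23/15, 2/15]^T
C A^{-1} B = -67/15
G(0) = D - C A^{-1} B = 0 - (-67/15) = 67/15 ≈ 4.4667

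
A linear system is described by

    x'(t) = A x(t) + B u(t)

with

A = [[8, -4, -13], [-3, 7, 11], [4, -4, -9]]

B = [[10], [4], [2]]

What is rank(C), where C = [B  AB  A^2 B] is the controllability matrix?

AB = [[38], [20], [6]]
A^2B = [[146], [92], [18]]
Controllability matrix C = [B  AB  A^2B] = [[10, 38, 146], [4, 20, 92], [2, 6, 18]]
The rows r1, r2, r3 of C are linearly dependent: -r1 + r2 + 3·r3 = 0 (check each entry), so rank(C) ≤ 2.
The 2×2 minor from rows 1, 2, columns 1, 2 is 10·20 - 38·4 = 200 - 152 = 48 ≠ 0, so rank(C) = 2.
rank(C) = 2 < n = 3, so the pair (A, B) is not completely controllable.

2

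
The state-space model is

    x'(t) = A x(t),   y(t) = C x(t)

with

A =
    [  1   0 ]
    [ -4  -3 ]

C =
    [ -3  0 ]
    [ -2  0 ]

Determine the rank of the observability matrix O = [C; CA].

1

CA = [[-3, 0], [-2, 0]]
Observability matrix O = [C; CA] = [[-3, 0], [-2, 0], [-3, 0], [-2, 0]]
Every row of O is a scalar multiple of row 1 = [-3, 0] (multipliers 1, 2/3, 1, 2/3), so the rows span a one-dimensional space.
O ≠ 0, hence rank(O) = 1.
rank(O) = 1 < n = 2, so the pair (A, C) is not completely observable.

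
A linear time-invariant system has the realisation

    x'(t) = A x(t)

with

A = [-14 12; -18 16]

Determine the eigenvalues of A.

det(sI - A) = s^2 - (tr A)s + det A, with tr A = (-14) + 16 = 2 and det A = (-14)·16 - 12·(-18) = -224 - (-216) = -8.
So p(s) = det(sI - A) = s^2 - 2s - 8.
Factor s^2 - 2s - 8: two numbers with sum 2 and product -8 are 4 and -2, so s^2 - 2s - 8 = (s - 4)(s + 2).
Hence p(s) = (s - 4) (s + 2), with roots -2, 4.
At least one eigenvalue has non-negative real part, so the system is not asymptotically stable.

-2, 4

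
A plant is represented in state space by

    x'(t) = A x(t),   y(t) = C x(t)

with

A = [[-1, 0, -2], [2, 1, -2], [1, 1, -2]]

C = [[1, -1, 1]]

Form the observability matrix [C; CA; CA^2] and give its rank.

CA = [[-2, 0, -2]]
CA^2 = [[0, -2, 8]]
Observability matrix O = [C; CA; CA^2] = [[1, -1, 1], [-2, 0, -2], [0, -2, 8]]
det(O) = 1·(0·8 - (-2)·(-2)) - (-1)·((-2)·8 - (-2)·0) + 1·((-2)·(-2) - 0·0) = 1·(-4) - (-1)·(-16) + 1·4 = -16 ≠ 0, so rank(O) = 3.
rank(O) = 3 = n, so the pair (A, C) is completely observable.

3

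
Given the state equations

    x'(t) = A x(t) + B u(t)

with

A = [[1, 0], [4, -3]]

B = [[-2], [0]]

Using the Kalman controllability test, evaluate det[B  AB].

AB = [[-2], [-8]]
Controllability matrix C = [B  AB] = [[-2, -2], [0, -8]]
det(C) = (-2)·(-8) - (-2)·0 = 16 - 0 = 16
Since det(C) ≠ 0, rank(C) = 2 and the system is completely controllable.

16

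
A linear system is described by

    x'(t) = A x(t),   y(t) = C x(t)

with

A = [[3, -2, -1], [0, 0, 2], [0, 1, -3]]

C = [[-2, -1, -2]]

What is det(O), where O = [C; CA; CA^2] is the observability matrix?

CA = [[-6, 2, 6]]
CA^2 = [[-18, 18, -8]]
Observability matrix O = [C; CA; CA^2] = [[-2, -1, -2], [-6, 2, 6], [-18, 18, -8]]
Expanding along the first row, det(O) = (-2)·(2·(-8) - 6·18) - (-1)·((-6)·(-8) - 6·(-18)) + (-2)·((-6)·18 - 2·(-18)) = (-2)·(-124) - (-1)·156 + (-2)·(-72) = 548
Since det(O) ≠ 0, rank(O) = 3 and the system is completely observable.

548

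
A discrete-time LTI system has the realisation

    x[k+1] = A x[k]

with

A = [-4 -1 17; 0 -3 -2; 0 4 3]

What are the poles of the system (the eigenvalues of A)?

det(zI - A) = z^3 - (tr A)z^2 + (M11 + M22 + M33)z - det A, where Mii is the 2×2 principal minor of A obtained by deleting row i and column i.
tr A = (-4) + (-3) + 3 = -4; M11 = (-3)·3 - (-2)·4 = -9 - (-8) = -1; M22 = (-4)·3 - 17·0 = -12 - 0 = -12; M33 = (-4)·(-3) - (-1)·0 = 12 - 0 = 12; sum of minors = -1.
det A = (-4)·((-3)·3 - (-2)·4) - (-1)·(0·3 - (-2)·0) + 17·(0·4 - (-3)·0) = (-4)·(-1) - (-1)·0 + 17·0 = 4.
So p(z) = det(zI - A) = z^3 + 4z^2 - z - 4.
Rational-root test: any integer root divides -4. Testing small divisors, z = -1 works: p(-1) = -1 + 4 + 1 + (-4) = 0, so (z + 1) is a factor.
Dividing, p(z) = (z + 1)(z^2 + 3z - 4).
Factor z^2 + 3z - 4: two numbers with sum -3 and product -4 are 1 and -4, so z^2 + 3z - 4 = (z - 1)(z + 4).
Hence p(z) = (z - 1) (z + 1) (z + 4), with roots -4, -1, 1.

-4, -1, 1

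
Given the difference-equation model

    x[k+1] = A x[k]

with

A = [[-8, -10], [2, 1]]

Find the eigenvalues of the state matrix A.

-4, -3

det(zI - A) = z^2 - (tr A)z + det A, with tr A = (-8) + 1 = -7 and det A = (-8)·1 - (-10)·2 = -8 - (-20) = 12.
So p(z) = det(zI - A) = z^2 + 7z + 12.
Factor z^2 + 7z + 12: two numbers with sum -7 and product 12 are -3 and -4, so z^2 + 7z + 12 = (z + 3)(z + 4).
Hence p(z) = (z + 3) (z + 4), with roots -4, -3.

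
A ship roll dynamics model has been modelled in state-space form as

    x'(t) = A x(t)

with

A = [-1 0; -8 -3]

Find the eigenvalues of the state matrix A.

det(sI - A) = s^2 - (tr A)s + det A, with tr A = (-1) + (-3) = -4 and det A = (-1)·(-3) - 0·(-8) = 3 - 0 = 3.
So p(s) = det(sI - A) = s^2 + 4s + 3.
Factor s^2 + 4s + 3: two numbers with sum -4 and product 3 are -1 and -3, so s^2 + 4s + 3 = (s + 1)(s + 3).
Hence p(s) = (s + 1) (s + 3), with roots -3, -1.
All eigenvalues have negative real part, so the system is asymptotically stable.

-3, -1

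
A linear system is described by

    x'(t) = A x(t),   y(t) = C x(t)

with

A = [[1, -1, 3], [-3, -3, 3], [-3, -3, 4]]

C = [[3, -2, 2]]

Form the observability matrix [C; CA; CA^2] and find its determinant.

CA = [[3, -3, 11]]
CA^2 = [[-21, -27, 44]]
Observability matrix O = [C; CA; CA^2] = [[3, -2, 2], [3, -3, 11], [-21, -27, 44]]
Expanding along the first row, det(O) = 3·((-3)·44 - 11·(-27)) - (-2)·(3·44 - 11·(-21)) + 2·(3·(-27) - (-3)·(-21)) = 3·165 - (-2)·363 + 2·(-144) = 933
Since det(O) ≠ 0, rank(O) = 3 and the system is completely observable.

933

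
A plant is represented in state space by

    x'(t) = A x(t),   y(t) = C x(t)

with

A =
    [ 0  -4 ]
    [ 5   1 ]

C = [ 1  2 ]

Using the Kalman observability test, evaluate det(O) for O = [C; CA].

CA = [[10, -2]]
Observability matrix O = [C; CA] = [[1, 2], [10, -2]]
det(O) = 1·(-2) - 2·10 = -2 - 20 = -22
Since det(O) ≠ 0, rank(O) = 2 and the system is completely observable.

-22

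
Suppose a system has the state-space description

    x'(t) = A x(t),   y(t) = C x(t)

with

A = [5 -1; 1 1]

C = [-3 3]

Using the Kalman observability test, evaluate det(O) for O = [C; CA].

18

CA = [[-12, 6]]
Observability matrix O = [C; CA] = [[-3, 3], [-12, 6]]
det(O) = (-3)·6 - 3·(-12) = -18 - (-36) = 18
Since det(O) ≠ 0, rank(O) = 2 and the system is completely observable.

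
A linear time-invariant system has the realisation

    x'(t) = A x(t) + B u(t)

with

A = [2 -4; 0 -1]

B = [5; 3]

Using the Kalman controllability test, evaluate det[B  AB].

-9

AB = [[-2], [-3]]
Controllability matrix C = [B  AB] = [[5, -2], [3, -3]]
det(C) = 5·(-3) - (-2)·3 = -15 - (-6) = -9
Since det(C) ≠ 0, rank(C) = 2 and the system is completely controllable.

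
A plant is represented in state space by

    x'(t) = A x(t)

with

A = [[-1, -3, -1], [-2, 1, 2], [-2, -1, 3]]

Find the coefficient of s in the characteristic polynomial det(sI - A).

-7

Expand det(sI - A) for the 3×3 matrix.
p(s) = s^3 - 3s^2 - 7s + 15.
(Check: constant term = det(-A) = (-1)^3 det A = 15; coefficient of s^2 = -tr A = -3.)
The coefficient of s is -7.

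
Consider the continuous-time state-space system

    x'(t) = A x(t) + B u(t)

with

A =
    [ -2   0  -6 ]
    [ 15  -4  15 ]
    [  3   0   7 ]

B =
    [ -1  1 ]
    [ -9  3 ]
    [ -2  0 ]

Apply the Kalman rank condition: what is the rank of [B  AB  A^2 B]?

2

AB = [[14, -2], [-9, 3], [-17, 3]]
A^2B = [[74, -14], [-9, 3], [-77, 15]]
Controllability matrix C = [B  AB  A^2B] = [[-1, 1, 14, -2, 74, -14], [-9, 3, -9, 3, -9, 3], [-2, 0, -17, 3, -77, 15]]
The rows r1, r2, r3 of C are linearly dependent: 3·r1 - r2 + 3·r3 = 0 (check each entry), so rank(C) ≤ 2.
The 2×2 minor from rows 1, 2, columns 1, 2 is (-1)·3 - 1·(-9) = -3 - (-9) = 6 ≠ 0, so rank(C) = 2.
rank(C) = 2 < n = 3, so the pair (A, B) is not completely controllable.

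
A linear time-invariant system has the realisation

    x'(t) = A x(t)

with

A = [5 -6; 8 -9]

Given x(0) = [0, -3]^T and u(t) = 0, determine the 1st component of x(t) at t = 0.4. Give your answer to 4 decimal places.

3.3221

det(sI - A) = s^2 - (tr A)s + det A, with tr A = 5 + (-9) = -4 and det A = 5·(-9) - (-6)·8 = -45 - (-48) = 3.
So p(s) = det(sI - A) = s^2 + 4s + 3.
Factor s^2 + 4s + 3: two numbers with sum -4 and product 3 are -1 and -3, so s^2 + 4s + 3 = (s + 1)(s + 3).
Hence p(s) = (s + 1) (s + 3), with roots -3, -1.
The eigenvalues -3, -1 are distinct and real, so A is diagonalisable and x(t) = e^{At} x(0) = V diag(e^{λ_i t}) V^{-1} x(0), where the columns of V are the eigenvectors.
λ = -3: A - (-3)I = [[8, -6], [8, -6]]. Row 1 gives 8·v1 + (-6)·v2 = 0, so take v_1 = [3, 4]^T.
λ = -1: A - (-1)I = [[6, -6], [8, -8]]. Row 1 gives 6·v1 + (-6)·v2 = 0, so take v_2 = [1, 1]^T.
V = [v_1 v_2] = [[3, 1], [4, 1]] has det V = -1, so V^{-1} = adj(V)/det V = [[-1, 1], [4, -3]].
Modal coordinates z(0) = V^{-1} x(0): (-1)·0 + 1·(-3) = -3; 4·0 + (-3)·(-3) = 9; so z(0) = [-3, 9]^T.
x_1(t) = Σ_i (v_i)_1 · z_i(0) · e^{λ_i t} (row 1 of V times the modal terms).
x_1(0.4) = 3·(-3)·e^{-3·0.4} + 1·9·e^{-1·0.4} = (-9)·0.301194 + 9·0.670320 = 3.3221.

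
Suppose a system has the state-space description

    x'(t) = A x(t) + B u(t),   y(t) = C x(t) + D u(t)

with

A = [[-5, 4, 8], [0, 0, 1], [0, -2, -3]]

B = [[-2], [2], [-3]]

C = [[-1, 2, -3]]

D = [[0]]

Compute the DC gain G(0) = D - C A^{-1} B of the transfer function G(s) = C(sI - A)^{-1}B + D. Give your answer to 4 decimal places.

G(0) = C(-A)^{-1}B + D = -C A^{-1} B + D.
det A = -10, so A^{-1} = (1/-10)·adj(A) = [[-1/5, 2/5, -2/5], [0, -3/2, -1/2], [0, 1, 0]]
A^{-1} B = [12/5, -3/2, 2]^T
C A^{-1} B = -57/5
G(0) = D - C A^{-1} B = 0 - (-57/5) = 57/5 ≈ 11.4000

11.4000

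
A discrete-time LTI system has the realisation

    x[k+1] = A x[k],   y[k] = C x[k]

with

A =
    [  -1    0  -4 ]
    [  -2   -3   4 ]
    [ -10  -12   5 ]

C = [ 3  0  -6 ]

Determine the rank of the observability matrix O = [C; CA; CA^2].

CA = [[57, 72, -42]]
CA^2 = [[219, 288, -150]]
Observability matrix O = [C; CA; CA^2] = [[3, 0, -6], [57, 72, -42], [219, 288, -150]]
The columns c1, c2, c3 of O are linearly dependent: 2·c1 - c2 + c3 = 0 (check each entry), so rank(O) ≤ 2.
The 2×2 minor from rows 1, 2, columns 1, 2 is 3·72 - 0·57 = 216 - 0 = 216 ≠ 0, so rank(O) = 2.
rank(O) = 2 < n = 3, so the pair (A, C) is not completely observable.

2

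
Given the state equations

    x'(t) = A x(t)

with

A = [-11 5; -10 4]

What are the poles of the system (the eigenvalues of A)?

det(sI - A) = s^2 - (tr A)s + det A, with tr A = (-11) + 4 = -7 and det A = (-11)·4 - 5·(-10) = -44 - (-50) = 6.
So p(s) = det(sI - A) = s^2 + 7s + 6.
Factor s^2 + 7s + 6: two numbers with sum -7 and product 6 are -1 and -6, so s^2 + 7s + 6 = (s + 1)(s + 6).
Hence p(s) = (s + 1) (s + 6), with roots -6, -1.
All eigenvalues have negative real part, so the system is asymptotically stable.

-6, -1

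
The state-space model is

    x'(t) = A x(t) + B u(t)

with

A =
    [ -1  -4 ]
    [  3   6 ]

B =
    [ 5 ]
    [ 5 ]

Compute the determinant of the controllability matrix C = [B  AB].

350

AB = [[-25], [45]]
Controllability matrix C = [B  AB] = [[5, -25], [5, 45]]
det(C) = 5·45 - (-25)·5 = 225 - (-125) = 350
Since det(C) ≠ 0, rank(C) = 2 and the system is completely controllable.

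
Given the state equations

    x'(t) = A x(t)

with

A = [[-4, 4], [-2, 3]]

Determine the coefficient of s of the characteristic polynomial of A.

1

For a 2×2 matrix, det(sI - A) = s^2 - (tr A)s + det A.
tr A = -1, det A = -4.
So p(s) = s^2 + s - 4.
The coefficient of s is 1.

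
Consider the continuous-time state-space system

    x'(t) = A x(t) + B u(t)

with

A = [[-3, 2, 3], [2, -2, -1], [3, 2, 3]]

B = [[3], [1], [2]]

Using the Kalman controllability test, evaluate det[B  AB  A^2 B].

AB = [[-1], [2], [17]]
A^2B = [[58], [-23], [52]]
Controllability matrix C = [B  AB  A^2B] = [[3, -1, 58], [1, 2, -23], [2, 17, 52]]
Expanding along the first row, det(C) = 3·(2·52 - (-23)·17) - (-1)·(1·52 - (-23)·2) + 58·(1·17 - 2·2) = 3·495 - (-1)·98 + 58·13 = 2337
Since det(C) ≠ 0, rank(C) = 3 and the system is completely controllable.

2337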